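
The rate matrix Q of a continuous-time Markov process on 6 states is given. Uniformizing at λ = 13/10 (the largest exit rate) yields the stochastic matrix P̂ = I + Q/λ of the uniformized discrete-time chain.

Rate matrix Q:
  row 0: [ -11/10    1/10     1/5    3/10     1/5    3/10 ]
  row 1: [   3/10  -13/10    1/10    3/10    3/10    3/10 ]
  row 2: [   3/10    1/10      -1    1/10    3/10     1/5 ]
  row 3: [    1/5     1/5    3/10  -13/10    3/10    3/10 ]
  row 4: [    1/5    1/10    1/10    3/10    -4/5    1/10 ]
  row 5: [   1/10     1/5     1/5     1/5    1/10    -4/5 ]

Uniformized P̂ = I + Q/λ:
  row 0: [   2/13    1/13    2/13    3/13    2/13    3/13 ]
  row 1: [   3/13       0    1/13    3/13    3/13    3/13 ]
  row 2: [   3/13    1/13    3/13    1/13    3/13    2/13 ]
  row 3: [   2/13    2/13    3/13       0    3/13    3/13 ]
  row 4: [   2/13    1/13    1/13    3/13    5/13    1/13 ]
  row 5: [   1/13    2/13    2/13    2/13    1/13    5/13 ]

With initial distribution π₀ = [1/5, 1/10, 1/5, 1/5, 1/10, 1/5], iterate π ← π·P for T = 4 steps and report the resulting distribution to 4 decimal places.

t=0: π = [0.2000, 0.1000, 0.2000, 0.2000, 0.1000, 0.2000]
t=1: π = [0.1615, 0.1000, 0.1692, 0.1385, 0.2000, 0.2308]
t=2: π = [0.1568, 0.0976, 0.1544, 0.1550, 0.2136, 0.2225]
t=3: π = [0.1561, 0.0985, 0.1537, 0.1541, 0.2173, 0.2203]
t=4: π = [0.1563, 0.0981, 0.1532, 0.1546, 0.2183, 0.2194]

π = [0.1563, 0.0981, 0.1532, 0.1546, 0.2183, 0.2194]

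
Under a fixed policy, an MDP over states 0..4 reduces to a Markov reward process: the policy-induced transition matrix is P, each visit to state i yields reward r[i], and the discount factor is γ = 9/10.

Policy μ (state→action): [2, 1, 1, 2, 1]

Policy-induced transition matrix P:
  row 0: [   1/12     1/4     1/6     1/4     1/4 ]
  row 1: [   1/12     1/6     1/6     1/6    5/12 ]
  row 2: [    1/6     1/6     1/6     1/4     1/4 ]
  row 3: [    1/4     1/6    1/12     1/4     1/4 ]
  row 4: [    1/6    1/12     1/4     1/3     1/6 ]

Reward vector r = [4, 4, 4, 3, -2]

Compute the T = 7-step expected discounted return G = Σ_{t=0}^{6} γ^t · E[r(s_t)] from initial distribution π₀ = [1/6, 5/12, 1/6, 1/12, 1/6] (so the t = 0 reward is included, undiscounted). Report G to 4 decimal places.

t=0: π = [0.1667, 0.4167, 0.1667, 0.0833, 0.1667], E[r] = 2.9167, γ^t·E[r] = 2.916667, running G = 2.916667
t=1: π = [0.1250, 0.1667, 0.1736, 0.2292, 0.3056], E[r] = 1.9375, γ^t·E[r] = 1.743750, running G = 4.660417
t=2: π = [0.1615, 0.1516, 0.1730, 0.2616, 0.2523], E[r] = 2.2245, γ^t·E[r] = 1.801875, running G = 6.462292
t=3: π = [0.1624, 0.1591, 0.1659, 0.2584, 0.2542], E[r] = 2.2161, γ^t·E[r] = 1.615570, running G = 8.077862
t=4: π = [0.1614, 0.1590, 0.1663, 0.2579, 0.2553], E[r] = 2.2101, γ^t·E[r] = 1.450045, running G = 9.527907
t=5: π = [0.1615, 0.1588, 0.1664, 0.2580, 0.2552], E[r] = 2.2106, γ^t·E[r] = 1.305353, running G = 10.833260
t=6: π = [0.1615, 0.1589, 0.1664, 0.2580, 0.2552], E[r] = 2.2107, γ^t·E[r] = 1.174878, running G = 12.008138

G = 12.0081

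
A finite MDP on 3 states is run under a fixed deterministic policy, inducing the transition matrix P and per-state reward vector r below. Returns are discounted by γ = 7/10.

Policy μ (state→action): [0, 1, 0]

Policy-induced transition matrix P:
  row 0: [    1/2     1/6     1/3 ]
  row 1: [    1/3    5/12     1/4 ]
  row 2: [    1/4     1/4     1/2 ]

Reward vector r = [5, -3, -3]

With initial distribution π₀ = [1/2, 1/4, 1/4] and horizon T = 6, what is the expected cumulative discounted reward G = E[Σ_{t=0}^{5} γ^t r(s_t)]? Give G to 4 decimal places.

G = 1.0262

t=0: π = [0.5000, 0.2500, 0.2500], E[r] = 1.0000, γ^t·E[r] = 1.000000, running G = 1.000000
t=1: π = [0.3958, 0.2500, 0.3542], E[r] = 0.1667, γ^t·E[r] = 0.116667, running G = 1.116667
t=2: π = [0.3698, 0.2587, 0.3715], E[r] = -0.0417, γ^t·E[r] = -0.020417, running G = 1.096250
t=3: π = [0.3640, 0.2623, 0.3737], E[r] = -0.0880, γ^t·E[r] = -0.030171, running G = 1.066079
t=4: π = [0.3629, 0.2634, 0.3738], E[r] = -0.0971, γ^t·E[r] = -0.023320, running G = 1.042759
t=5: π = [0.3627, 0.2637, 0.3737], E[r] = -0.0987, γ^t·E[r] = -0.016587, running G = 1.026171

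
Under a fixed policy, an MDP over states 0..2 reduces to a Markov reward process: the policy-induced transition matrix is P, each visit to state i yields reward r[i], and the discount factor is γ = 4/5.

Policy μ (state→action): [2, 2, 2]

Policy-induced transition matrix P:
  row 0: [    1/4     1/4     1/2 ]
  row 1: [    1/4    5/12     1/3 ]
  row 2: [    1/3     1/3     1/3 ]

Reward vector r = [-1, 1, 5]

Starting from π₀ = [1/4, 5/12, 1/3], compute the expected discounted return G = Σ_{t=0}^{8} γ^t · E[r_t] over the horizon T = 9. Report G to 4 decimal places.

t=0: π = [0.2500, 0.4167, 0.3333], E[r] = 1.8333, γ^t·E[r] = 1.833333, running G = 1.833333
t=1: π = [0.2778, 0.3472, 0.3750], E[r] = 1.9444, γ^t·E[r] = 1.555556, running G = 3.388889
t=2: π = [0.2813, 0.3391, 0.3796], E[r] = 1.9560, γ^t·E[r] = 1.251852, running G = 4.640741
t=3: π = [0.2816, 0.3382, 0.3802], E[r] = 1.9576, γ^t·E[r] = 1.002272, running G = 5.643012
t=4: π = [0.2817, 0.3380, 0.3803], E[r] = 1.9577, γ^t·E[r] = 0.801883, running G = 6.444895
t=5: π = [0.2817, 0.3380, 0.3803], E[r] = 1.9577, γ^t·E[r] = 0.641514, running G = 7.086409
t=6: π = [0.2817, 0.3380, 0.3803], E[r] = 1.9577, γ^t·E[r] = 0.513211, running G = 7.599620
t=7: π = [0.2817, 0.3380, 0.3803], E[r] = 1.9577, γ^t·E[r] = 0.410569, running G = 8.010190
t=8: π = [0.2817, 0.3380, 0.3803], E[r] = 1.9577, γ^t·E[r] = 0.328455, running G = 8.338645

G = 8.3386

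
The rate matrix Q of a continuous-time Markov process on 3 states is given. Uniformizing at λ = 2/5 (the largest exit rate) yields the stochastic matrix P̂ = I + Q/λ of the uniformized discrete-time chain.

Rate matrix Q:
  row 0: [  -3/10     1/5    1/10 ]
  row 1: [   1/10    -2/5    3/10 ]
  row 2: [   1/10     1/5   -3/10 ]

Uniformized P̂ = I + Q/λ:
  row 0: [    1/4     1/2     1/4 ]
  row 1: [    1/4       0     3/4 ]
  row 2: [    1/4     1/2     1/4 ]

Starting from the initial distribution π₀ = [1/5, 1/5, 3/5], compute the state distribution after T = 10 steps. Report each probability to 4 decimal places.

t=0: π = [0.2000, 0.2000, 0.6000]
t=1: π = [0.2500, 0.4000, 0.3500]
t=2: π = [0.2500, 0.3000, 0.4500]
t=3: π = [0.2500, 0.3500, 0.4000]
t=4: π = [0.2500, 0.3250, 0.4250]
t=5: π = [0.2500, 0.3375, 0.4125]
t=6: π = [0.2500, 0.3313, 0.4188]
t=7: π = [0.2500, 0.3344, 0.4156]
t=8: π = [0.2500, 0.3328, 0.4172]
t=9: π = [0.2500, 0.3336, 0.4164]
t=10: π = [0.2500, 0.3332, 0.4168]

π = [0.2500, 0.3332, 0.4168]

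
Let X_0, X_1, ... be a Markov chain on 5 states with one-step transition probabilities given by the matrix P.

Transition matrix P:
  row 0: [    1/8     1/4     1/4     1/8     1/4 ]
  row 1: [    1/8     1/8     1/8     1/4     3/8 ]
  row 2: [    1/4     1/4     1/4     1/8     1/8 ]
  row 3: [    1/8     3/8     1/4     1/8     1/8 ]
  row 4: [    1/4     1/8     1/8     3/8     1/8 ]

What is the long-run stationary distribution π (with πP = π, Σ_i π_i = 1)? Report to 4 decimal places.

Balance equations π_j = Σ_i π_i·P[i][j]:
  π_0 = 1/8·π_0 + 1/8·π_1 + 1/4·π_2 + 1/8·π_3 + 1/4·π_4
  π_1 = 1/4·π_0 + 1/8·π_1 + 1/4·π_2 + 3/8·π_3 + 1/8·π_4
  π_2 = 1/4·π_0 + 1/8·π_1 + 1/4·π_2 + 1/4·π_3 + 1/8·π_4
  π_3 = 1/8·π_0 + 1/4·π_1 + 1/8·π_2 + 1/8·π_3 + 3/8·π_4
  normalize: π_0 + π_1 + π_2 + π_3 + π_4 = 1
Solving the linear system gives exactly π = [915/5231, 1163/5231, 1030/5231, 1064/5231, 1059/5231].

π = [0.1749, 0.2223, 0.1969, 0.2034, 0.2024]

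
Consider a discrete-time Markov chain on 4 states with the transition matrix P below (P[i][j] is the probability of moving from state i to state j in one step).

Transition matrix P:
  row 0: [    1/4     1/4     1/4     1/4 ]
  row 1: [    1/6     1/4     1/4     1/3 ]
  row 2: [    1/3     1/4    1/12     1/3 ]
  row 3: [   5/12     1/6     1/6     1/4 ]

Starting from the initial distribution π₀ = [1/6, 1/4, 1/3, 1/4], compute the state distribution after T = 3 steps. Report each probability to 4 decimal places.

π = [0.2948, 0.2264, 0.1937, 0.2851]

t=0: π = [0.1667, 0.2500, 0.3333, 0.2500]
t=1: π = [0.2986, 0.2292, 0.1736, 0.2986]
t=2: π = [0.2951, 0.2251, 0.1962, 0.2836]
t=3: π = [0.2948, 0.2264, 0.1937, 0.2851]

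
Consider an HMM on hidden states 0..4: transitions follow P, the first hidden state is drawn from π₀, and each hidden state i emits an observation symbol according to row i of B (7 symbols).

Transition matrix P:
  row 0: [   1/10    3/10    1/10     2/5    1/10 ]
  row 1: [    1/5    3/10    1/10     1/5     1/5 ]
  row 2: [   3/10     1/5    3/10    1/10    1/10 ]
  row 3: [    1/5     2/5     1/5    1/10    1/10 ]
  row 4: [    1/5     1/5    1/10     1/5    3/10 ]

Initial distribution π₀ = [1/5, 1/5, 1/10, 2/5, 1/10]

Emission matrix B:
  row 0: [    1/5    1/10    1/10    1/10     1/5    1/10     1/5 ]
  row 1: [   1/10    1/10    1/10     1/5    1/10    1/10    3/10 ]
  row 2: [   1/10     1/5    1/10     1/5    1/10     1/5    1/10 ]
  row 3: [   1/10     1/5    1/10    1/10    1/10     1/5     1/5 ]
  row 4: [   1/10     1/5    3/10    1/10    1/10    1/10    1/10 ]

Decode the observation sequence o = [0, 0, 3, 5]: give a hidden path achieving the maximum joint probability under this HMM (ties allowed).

t=0: δ = [4.000e-02, 2.000e-02, 1.000e-02, 4.000e-02, 1.000e-02]  (obs o_0=0)
t=1: δ = [1.600e-03, 1.600e-03, 8.000e-04, 1.600e-03, 4.000e-04]  ψ = [3, 3, 3, 0, 0]  (obs o_1=0)
t=2: δ = [3.200e-05, 1.280e-04, 6.400e-05, 6.400e-05, 3.200e-05]  ψ = [1, 3, 3, 0, 1]  (obs o_2=3)
t=3: δ = [2.560e-06, 3.840e-06, 3.840e-06, 5.120e-06, 2.560e-06]  ψ = [1, 1, 2, 1, 1]  (obs o_3=5)
backtrack: best end state = 3; path = [0, 3, 1, 3]

path = [0, 3, 1, 3]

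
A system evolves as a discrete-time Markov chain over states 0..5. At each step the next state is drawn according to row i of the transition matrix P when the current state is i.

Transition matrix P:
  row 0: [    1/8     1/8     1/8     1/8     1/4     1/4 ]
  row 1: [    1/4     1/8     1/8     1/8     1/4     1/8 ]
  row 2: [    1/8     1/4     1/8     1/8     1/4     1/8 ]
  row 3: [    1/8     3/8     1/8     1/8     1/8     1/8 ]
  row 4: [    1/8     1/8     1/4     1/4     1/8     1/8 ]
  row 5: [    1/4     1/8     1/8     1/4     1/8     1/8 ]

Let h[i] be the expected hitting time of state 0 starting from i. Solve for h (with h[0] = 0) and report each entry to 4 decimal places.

h = [0.0000, 5.3448, 6.0129, 5.9213, 6.0769, 5.3253]

First-step conditioning: h[0] = 0; for i ≠ 0, h[i] = 1 + Σ_k P[i][k]·h[k].
  h[1] = 1 + 1/8·h[1] + 1/8·h[2] + 1/8·h[3] + 1/4·h[4] + 1/8·h[5]
  h[2] = 1 + 1/4·h[1] + 1/8·h[2] + 1/8·h[3] + 1/4·h[4] + 1/8·h[5]
  h[3] = 1 + 3/8·h[1] + 1/8·h[2] + 1/8·h[3] + 1/8·h[4] + 1/8·h[5]
  h[4] = 1 + 1/8·h[1] + 1/4·h[2] + 1/4·h[3] + 1/8·h[4] + 1/8·h[5]
  h[5] = 1 + 1/8·h[1] + 1/8·h[2] + 1/4·h[3] + 1/8·h[4] + 1/8·h[5]
Solving the 5×5 linear system over states ≠ 0 gives exactly h = [0, 37376/6993, 4672/777, 41408/6993, 42496/6993, 5320/999] (h[0] = 0 is the target).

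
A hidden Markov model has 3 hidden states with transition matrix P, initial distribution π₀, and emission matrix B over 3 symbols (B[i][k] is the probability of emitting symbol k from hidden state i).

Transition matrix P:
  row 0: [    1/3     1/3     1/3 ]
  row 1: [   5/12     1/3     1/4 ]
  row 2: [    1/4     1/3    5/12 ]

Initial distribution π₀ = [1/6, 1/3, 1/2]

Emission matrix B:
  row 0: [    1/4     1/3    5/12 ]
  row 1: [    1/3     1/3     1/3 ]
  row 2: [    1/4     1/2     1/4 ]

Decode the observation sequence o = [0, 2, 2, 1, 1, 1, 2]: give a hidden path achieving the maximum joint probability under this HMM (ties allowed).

t=0: δ = [4.167e-02, 1.111e-01, 1.250e-01]  (obs o_0=0)
t=1: δ = [1.929e-02, 1.389e-02, 1.302e-02]  ψ = [1, 2, 2]  (obs o_1=2)
t=2: δ = [2.679e-03, 2.143e-03, 1.608e-03]  ψ = [0, 0, 0]  (obs o_2=2)
t=3: δ = [2.977e-04, 2.977e-04, 4.465e-04]  ψ = [0, 0, 0]  (obs o_3=1)
t=4: δ = [4.135e-05, 4.961e-05, 9.303e-05]  ψ = [1, 2, 2]  (obs o_4=1)
t=5: δ = [7.752e-06, 1.034e-05, 1.938e-05]  ψ = [2, 2, 2]  (obs o_5=1)
t=6: δ = [2.019e-06, 2.153e-06, 2.019e-06]  ψ = [2, 2, 2]  (obs o_6=2)
backtrack: best end state = 1; path = [1, 0, 0, 2, 2, 2, 1]

path = [1, 0, 0, 2, 2, 2, 1]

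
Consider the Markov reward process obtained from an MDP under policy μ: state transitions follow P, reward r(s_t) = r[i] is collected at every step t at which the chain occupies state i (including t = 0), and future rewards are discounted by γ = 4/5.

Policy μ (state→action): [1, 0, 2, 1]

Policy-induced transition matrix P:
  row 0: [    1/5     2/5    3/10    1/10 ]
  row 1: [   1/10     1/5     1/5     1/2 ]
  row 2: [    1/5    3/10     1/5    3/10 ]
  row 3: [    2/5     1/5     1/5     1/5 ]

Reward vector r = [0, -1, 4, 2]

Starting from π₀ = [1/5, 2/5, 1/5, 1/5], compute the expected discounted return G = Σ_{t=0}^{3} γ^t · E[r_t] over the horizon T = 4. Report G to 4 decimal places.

G = 3.1657

t=0: π = [0.2000, 0.4000, 0.2000, 0.2000], E[r] = 0.8000, γ^t·E[r] = 0.800000, running G = 0.800000
t=1: π = [0.2000, 0.2600, 0.2200, 0.3200], E[r] = 1.2600, γ^t·E[r] = 1.008000, running G = 1.808000
t=2: π = [0.2380, 0.2620, 0.2200, 0.2800], E[r] = 1.1780, γ^t·E[r] = 0.753920, running G = 2.561920
t=3: π = [0.2298, 0.2696, 0.2238, 0.2768], E[r] = 1.1792, γ^t·E[r] = 0.603750, running G = 3.165670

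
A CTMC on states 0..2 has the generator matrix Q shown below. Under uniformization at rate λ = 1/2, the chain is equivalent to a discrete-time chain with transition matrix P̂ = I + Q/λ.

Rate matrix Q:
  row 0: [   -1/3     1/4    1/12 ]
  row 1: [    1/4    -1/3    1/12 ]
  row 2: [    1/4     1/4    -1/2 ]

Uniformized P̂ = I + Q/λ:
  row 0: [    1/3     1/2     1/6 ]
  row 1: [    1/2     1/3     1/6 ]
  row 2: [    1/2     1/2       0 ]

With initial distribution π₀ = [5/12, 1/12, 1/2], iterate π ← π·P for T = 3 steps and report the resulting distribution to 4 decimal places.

π = [0.4286, 0.4302, 0.1412]

t=0: π = [0.4167, 0.0833, 0.5000]
t=1: π = [0.4306, 0.4861, 0.0833]
t=2: π = [0.4282, 0.4190, 0.1528]
t=3: π = [0.4286, 0.4302, 0.1412]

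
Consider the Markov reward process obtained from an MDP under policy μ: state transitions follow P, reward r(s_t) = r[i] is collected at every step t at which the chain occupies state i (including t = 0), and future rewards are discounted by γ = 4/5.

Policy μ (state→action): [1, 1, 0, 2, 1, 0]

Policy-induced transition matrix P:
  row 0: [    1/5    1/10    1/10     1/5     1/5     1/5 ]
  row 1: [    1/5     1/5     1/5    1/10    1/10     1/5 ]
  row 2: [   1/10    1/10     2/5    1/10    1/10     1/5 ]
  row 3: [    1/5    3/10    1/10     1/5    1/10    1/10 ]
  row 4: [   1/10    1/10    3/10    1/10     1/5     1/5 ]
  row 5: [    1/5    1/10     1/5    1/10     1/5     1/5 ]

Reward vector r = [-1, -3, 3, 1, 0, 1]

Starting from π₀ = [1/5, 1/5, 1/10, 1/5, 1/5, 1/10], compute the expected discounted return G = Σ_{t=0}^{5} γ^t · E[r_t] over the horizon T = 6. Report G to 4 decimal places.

t=0: π = [0.2000, 0.2000, 0.1000, 0.2000, 0.2000, 0.1000], E[r] = -0.2000, γ^t·E[r] = -0.200000, running G = -0.200000
t=1: π = [0.1700, 0.1600, 0.2000, 0.1400, 0.1500, 0.1800], E[r] = 0.2700, γ^t·E[r] = 0.216000, running G = 0.016000
t=2: π = [0.1650, 0.1440, 0.2240, 0.1310, 0.1500, 0.1860], E[r] = 0.3920, γ^t·E[r] = 0.250880, running G = 0.266880
t=3: π = [0.1626, 0.1406, 0.2302, 0.1296, 0.1501, 0.1869], E[r] = 0.4227, γ^t·E[r] = 0.216422, running G = 0.483302
t=4: π = [0.1620, 0.1400, 0.2318, 0.1292, 0.1500, 0.1870], E[r] = 0.4298, γ^t·E[r] = 0.176062, running G = 0.659365
t=5: π = [0.1618, 0.1398, 0.2322, 0.1291, 0.1499, 0.1871], E[r] = 0.4316, γ^t·E[r] = 0.141420, running G = 0.800785

G = 0.8008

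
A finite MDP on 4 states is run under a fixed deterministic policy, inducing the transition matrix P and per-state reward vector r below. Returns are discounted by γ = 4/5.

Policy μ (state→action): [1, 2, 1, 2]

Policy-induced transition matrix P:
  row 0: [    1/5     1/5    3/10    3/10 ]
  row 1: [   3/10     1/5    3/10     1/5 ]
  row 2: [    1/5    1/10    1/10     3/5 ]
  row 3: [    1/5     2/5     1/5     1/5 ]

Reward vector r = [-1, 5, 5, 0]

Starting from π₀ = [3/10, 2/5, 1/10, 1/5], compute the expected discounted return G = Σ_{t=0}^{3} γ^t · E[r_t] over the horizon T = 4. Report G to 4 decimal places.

G = 6.3422

t=0: π = [0.3000, 0.4000, 0.1000, 0.2000], E[r] = 2.2000, γ^t·E[r] = 2.200000, running G = 2.200000
t=1: π = [0.2400, 0.2300, 0.2600, 0.2700], E[r] = 2.2100, γ^t·E[r] = 1.768000, running G = 3.968000
t=2: π = [0.2230, 0.2280, 0.2210, 0.3280], E[r] = 2.0220, γ^t·E[r] = 1.294080, running G = 5.262080
t=3: π = [0.2228, 0.2435, 0.2230, 0.3107], E[r] = 2.1097, γ^t·E[r] = 1.080166, running G = 6.342246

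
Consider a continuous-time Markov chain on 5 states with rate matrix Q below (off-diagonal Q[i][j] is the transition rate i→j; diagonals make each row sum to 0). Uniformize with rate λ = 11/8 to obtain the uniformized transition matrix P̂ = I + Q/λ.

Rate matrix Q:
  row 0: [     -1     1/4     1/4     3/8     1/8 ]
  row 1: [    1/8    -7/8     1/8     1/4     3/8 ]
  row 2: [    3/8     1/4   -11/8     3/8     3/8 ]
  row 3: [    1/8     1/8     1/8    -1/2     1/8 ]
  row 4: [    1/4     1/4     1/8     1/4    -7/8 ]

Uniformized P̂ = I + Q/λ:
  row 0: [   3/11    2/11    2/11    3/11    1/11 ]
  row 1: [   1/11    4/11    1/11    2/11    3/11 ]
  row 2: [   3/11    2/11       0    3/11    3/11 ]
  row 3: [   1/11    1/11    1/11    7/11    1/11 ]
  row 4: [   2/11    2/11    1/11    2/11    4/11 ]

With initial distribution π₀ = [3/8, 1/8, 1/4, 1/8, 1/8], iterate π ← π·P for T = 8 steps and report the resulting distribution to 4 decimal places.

t=0: π = [0.3750, 0.1250, 0.2500, 0.1250, 0.1250]
t=1: π = [0.2159, 0.1932, 0.1023, 0.2955, 0.1932]
t=2: π = [0.1663, 0.1901, 0.1012, 0.3450, 0.1973]
t=3: π = [0.1575, 0.1850, 0.0968, 0.3630, 0.1977]
t=4: π = [0.1551, 0.1825, 0.0964, 0.3699, 0.1961]
t=5: π = [0.1545, 0.1814, 0.0962, 0.3728, 0.1951]
t=6: π = [0.1542, 0.1809, 0.0962, 0.3741, 0.1946]
t=7: π = [0.1541, 0.1807, 0.0962, 0.3746, 0.1944]
t=8: π = [0.1541, 0.1806, 0.0962, 0.3749, 0.1943]

π = [0.1541, 0.1806, 0.0962, 0.3749, 0.1943]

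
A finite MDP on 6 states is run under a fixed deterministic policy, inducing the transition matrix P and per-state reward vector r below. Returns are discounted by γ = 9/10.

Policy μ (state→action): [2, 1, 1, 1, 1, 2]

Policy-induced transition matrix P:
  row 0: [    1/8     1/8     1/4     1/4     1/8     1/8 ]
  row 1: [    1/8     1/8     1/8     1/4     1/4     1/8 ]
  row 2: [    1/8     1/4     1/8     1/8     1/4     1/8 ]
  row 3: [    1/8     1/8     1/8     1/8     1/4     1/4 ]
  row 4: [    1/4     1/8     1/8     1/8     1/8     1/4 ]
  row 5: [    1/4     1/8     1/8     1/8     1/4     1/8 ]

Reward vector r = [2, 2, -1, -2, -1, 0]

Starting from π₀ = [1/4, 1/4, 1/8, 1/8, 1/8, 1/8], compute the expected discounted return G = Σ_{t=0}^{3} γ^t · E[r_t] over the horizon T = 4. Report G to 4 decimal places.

t=0: π = [0.2500, 0.2500, 0.1250, 0.1250, 0.1250, 0.1250], E[r] = 0.5000, γ^t·E[r] = 0.500000, running G = 0.500000
t=1: π = [0.1563, 0.1406, 0.1563, 0.1875, 0.2031, 0.1563], E[r] = -0.1406, γ^t·E[r] = -0.126563, running G = 0.373438
t=2: π = [0.1699, 0.1445, 0.1445, 0.1621, 0.2051, 0.1738], E[r] = -0.0449, γ^t·E[r] = -0.036387, running G = 0.337051
t=3: π = [0.1724, 0.1431, 0.1462, 0.1643, 0.2031, 0.1709], E[r] = -0.0471, γ^t·E[r] = -0.034350, running G = 0.302701

G = 0.3027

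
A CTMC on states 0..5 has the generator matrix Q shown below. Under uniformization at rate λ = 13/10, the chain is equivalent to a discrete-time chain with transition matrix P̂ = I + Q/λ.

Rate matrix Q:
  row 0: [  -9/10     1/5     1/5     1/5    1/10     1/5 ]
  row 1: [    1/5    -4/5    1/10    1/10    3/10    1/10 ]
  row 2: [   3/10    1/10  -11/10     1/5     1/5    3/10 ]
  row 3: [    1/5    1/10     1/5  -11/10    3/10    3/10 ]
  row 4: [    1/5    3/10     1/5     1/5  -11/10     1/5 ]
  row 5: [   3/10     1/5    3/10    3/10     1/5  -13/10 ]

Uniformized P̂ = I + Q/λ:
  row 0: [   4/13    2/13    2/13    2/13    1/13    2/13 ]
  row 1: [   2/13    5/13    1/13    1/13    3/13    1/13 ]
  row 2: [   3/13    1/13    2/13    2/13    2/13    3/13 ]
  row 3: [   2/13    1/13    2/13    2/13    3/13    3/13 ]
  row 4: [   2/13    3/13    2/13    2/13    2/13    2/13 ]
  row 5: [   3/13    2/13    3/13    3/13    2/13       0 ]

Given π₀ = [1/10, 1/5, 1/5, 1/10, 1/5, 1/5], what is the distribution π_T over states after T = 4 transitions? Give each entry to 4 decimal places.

t=0: π = [0.1000, 0.2000, 0.2000, 0.1000, 0.2000, 0.2000]
t=1: π = [0.2000, 0.1923, 0.1538, 0.1538, 0.1692, 0.1308]
t=2: π = [0.2065, 0.1876, 0.1491, 0.1491, 0.1651, 0.1426]
t=3: π = [0.2081, 0.1869, 0.1504, 0.1504, 0.1639, 0.1404]
t=4: π = [0.2082, 0.1864, 0.1503, 0.1503, 0.1638, 0.1410]

π = [0.2082, 0.1864, 0.1503, 0.1503, 0.1638, 0.1410]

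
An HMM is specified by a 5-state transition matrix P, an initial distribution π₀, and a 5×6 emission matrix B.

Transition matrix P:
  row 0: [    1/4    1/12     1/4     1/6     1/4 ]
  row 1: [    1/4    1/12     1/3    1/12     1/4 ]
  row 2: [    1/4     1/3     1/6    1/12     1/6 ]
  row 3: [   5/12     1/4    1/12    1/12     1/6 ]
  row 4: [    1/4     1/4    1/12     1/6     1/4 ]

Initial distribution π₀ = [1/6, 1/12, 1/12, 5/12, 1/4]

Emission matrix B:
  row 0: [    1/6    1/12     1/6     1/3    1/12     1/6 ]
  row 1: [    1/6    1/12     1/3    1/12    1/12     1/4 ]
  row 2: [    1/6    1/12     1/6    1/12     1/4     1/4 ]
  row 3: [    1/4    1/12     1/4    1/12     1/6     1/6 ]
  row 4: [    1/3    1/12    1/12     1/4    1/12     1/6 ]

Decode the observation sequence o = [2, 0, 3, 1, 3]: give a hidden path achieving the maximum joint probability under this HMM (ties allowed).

t=0: δ = [2.778e-02, 2.778e-02, 1.389e-02, 1.042e-01, 2.083e-02]  (obs o_0=2)
t=1: δ = [7.234e-03, 4.340e-03, 1.543e-03, 2.170e-03, 5.787e-03]  ψ = [3, 3, 1, 3, 3]  (obs o_1=0)
t=2: δ = [6.028e-04, 1.206e-04, 1.507e-04, 1.005e-04, 4.521e-04]  ψ = [0, 4, 0, 0, 0]  (obs o_2=3)
t=3: δ = [1.256e-05, 9.419e-06, 1.256e-05, 8.372e-06, 1.256e-05]  ψ = [0, 4, 0, 0, 0]  (obs o_3=1)
t=4: δ = [1.163e-06, 3.489e-07, 2.616e-07, 1.744e-07, 7.849e-07]  ψ = [3, 2, 0, 0, 0]  (obs o_4=3)
backtrack: best end state = 0; path = [3, 0, 0, 3, 0]

path = [3, 0, 0, 3, 0]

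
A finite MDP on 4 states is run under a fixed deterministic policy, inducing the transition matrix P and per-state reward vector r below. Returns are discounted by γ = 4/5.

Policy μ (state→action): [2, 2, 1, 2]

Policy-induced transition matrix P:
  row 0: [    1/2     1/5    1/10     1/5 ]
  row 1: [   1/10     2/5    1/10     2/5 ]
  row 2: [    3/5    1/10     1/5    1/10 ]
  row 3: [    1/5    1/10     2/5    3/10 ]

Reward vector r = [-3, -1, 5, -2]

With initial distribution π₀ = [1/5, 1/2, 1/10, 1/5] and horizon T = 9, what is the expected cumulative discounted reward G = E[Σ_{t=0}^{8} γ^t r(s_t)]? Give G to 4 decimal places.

t=0: π = [0.2000, 0.5000, 0.1000, 0.2000], E[r] = -1.0000, γ^t·E[r] = -1.000000, running G = -1.000000
t=1: π = [0.2500, 0.2700, 0.1700, 0.3100], E[r] = -0.7900, γ^t·E[r] = -0.632000, running G = -1.632000
t=2: π = [0.3160, 0.2060, 0.2100, 0.2680], E[r] = -0.6400, γ^t·E[r] = -0.409600, running G = -2.041600
t=3: π = [0.3582, 0.1934, 0.2014, 0.2470], E[r] = -0.7550, γ^t·E[r] = -0.386560, running G = -2.428160
t=4: π = [0.3687, 0.1938, 0.1942, 0.2432], E[r] = -0.8152, γ^t·E[r] = -0.333890, running G = -2.762050
t=5: π = [0.3689, 0.1950, 0.1924, 0.2437], E[r] = -0.8271, γ^t·E[r] = -0.271032, running G = -3.033082
t=6: π = [0.3681, 0.1954, 0.1923, 0.2441], E[r] = -0.8264, γ^t·E[r] = -0.216624, running G = -3.249705
t=7: π = [0.3678, 0.1954, 0.1925, 0.2443], E[r] = -0.8251, γ^t·E[r] = -0.173034, running G = -3.422739
t=8: π = [0.3678, 0.1954, 0.1925, 0.2443], E[r] = -0.8247, γ^t·E[r] = -0.138363, running G = -3.561102

G = -3.5611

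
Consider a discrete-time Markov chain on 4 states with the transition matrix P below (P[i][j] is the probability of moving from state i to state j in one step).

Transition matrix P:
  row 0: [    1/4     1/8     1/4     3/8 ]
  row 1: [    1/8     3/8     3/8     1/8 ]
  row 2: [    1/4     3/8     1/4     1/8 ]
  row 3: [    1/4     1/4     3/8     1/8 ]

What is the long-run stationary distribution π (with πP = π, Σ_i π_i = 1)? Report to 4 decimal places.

π = [0.2126, 0.2996, 0.3097, 0.1781]

Balance equations π_j = Σ_i π_i·P[i][j]:
  π_0 = 1/4·π_0 + 1/8·π_1 + 1/4·π_2 + 1/4·π_3
  π_1 = 1/8·π_0 + 3/8·π_1 + 3/8·π_2 + 1/4·π_3
  π_2 = 1/4·π_0 + 3/8·π_1 + 1/4·π_2 + 3/8·π_3
  normalize: π_0 + π_1 + π_2 + π_3 = 1
Solving the linear system gives exactly π = [105/494, 74/247, 153/494, 44/247].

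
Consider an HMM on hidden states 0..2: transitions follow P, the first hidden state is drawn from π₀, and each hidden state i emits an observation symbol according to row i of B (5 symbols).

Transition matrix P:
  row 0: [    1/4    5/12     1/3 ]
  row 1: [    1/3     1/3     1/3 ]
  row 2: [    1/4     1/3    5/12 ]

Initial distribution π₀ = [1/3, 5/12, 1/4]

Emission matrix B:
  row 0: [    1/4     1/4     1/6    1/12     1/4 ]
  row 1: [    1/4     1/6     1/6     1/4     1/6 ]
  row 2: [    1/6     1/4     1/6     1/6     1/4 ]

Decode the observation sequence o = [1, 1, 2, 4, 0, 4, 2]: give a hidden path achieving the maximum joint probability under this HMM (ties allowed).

path = [0, 2, 2, 2, 2, 2, 2]

t=0: δ = [8.333e-02, 6.944e-02, 6.250e-02]  (obs o_0=1)
t=1: δ = [5.787e-03, 5.787e-03, 6.944e-03]  ψ = [1, 0, 0]  (obs o_1=1)
t=2: δ = [3.215e-04, 4.019e-04, 4.823e-04]  ψ = [1, 0, 2]  (obs o_2=2)
t=3: δ = [3.349e-05, 2.679e-05, 5.023e-05]  ψ = [1, 2, 2]  (obs o_3=4)
t=4: δ = [3.140e-06, 4.186e-06, 3.489e-06]  ψ = [2, 2, 2]  (obs o_4=0)
t=5: δ = [3.489e-07, 2.326e-07, 3.634e-07]  ψ = [1, 1, 2]  (obs o_5=4)
t=6: δ = [1.514e-08, 2.423e-08, 2.524e-08]  ψ = [2, 0, 2]  (obs o_6=2)
backtrack: best end state = 2; path = [0, 2, 2, 2, 2, 2, 2]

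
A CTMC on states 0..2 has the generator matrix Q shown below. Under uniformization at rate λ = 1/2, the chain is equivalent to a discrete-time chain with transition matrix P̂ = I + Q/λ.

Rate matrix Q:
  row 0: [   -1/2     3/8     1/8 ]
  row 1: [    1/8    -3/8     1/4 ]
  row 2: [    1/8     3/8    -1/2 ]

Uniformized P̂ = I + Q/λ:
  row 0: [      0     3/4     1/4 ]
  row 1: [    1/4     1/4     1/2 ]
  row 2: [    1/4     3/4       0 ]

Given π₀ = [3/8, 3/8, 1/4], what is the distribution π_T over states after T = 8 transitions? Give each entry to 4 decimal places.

t=0: π = [0.3750, 0.3750, 0.2500]
t=1: π = [0.1563, 0.5625, 0.2813]
t=2: π = [0.2109, 0.4688, 0.3203]
t=3: π = [0.1973, 0.5156, 0.2871]
t=4: π = [0.2007, 0.4922, 0.3071]
t=5: π = [0.1998, 0.5039, 0.2963]
t=6: π = [0.2000, 0.4980, 0.3019]
t=7: π = [0.2000, 0.5010, 0.2990]
t=8: π = [0.2000, 0.4995, 0.3005]

π = [0.2000, 0.4995, 0.3005]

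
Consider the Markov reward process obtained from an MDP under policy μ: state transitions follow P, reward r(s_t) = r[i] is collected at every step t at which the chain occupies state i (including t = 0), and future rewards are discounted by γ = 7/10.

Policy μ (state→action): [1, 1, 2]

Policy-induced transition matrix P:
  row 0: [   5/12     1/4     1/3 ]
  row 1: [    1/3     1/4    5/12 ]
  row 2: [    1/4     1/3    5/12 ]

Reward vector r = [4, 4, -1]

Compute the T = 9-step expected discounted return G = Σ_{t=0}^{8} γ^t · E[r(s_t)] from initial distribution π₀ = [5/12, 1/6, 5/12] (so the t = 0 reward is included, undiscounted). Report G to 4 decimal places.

G = 6.4588

t=0: π = [0.4167, 0.1667, 0.4167], E[r] = 1.9167, γ^t·E[r] = 1.916667, running G = 1.916667
t=1: π = [0.3333, 0.2847, 0.3819], E[r] = 2.0903, γ^t·E[r] = 1.463194, running G = 3.379861
t=2: π = [0.3293, 0.2818, 0.3889], E[r] = 2.0556, γ^t·E[r] = 1.007222, running G = 4.387083
t=3: π = [0.3284, 0.2824, 0.3892], E[r] = 2.0539, γ^t·E[r] = 0.704477, running G = 5.091560
t=4: π = [0.3283, 0.2824, 0.3893], E[r] = 2.0535, γ^t·E[r] = 0.493042, running G = 5.584602
t=5: π = [0.3282, 0.2824, 0.3893], E[r] = 2.0534, γ^t·E[r] = 0.345122, running G = 5.929724
t=6: π = [0.3282, 0.2824, 0.3893], E[r] = 2.0534, γ^t·E[r] = 0.241585, running G = 6.171309
t=7: π = [0.3282, 0.2824, 0.3893], E[r] = 2.0534, γ^t·E[r] = 0.169109, running G = 6.340418
t=8: π = [0.3282, 0.2824, 0.3893], E[r] = 2.0534, γ^t·E[r] = 0.118376, running G = 6.458794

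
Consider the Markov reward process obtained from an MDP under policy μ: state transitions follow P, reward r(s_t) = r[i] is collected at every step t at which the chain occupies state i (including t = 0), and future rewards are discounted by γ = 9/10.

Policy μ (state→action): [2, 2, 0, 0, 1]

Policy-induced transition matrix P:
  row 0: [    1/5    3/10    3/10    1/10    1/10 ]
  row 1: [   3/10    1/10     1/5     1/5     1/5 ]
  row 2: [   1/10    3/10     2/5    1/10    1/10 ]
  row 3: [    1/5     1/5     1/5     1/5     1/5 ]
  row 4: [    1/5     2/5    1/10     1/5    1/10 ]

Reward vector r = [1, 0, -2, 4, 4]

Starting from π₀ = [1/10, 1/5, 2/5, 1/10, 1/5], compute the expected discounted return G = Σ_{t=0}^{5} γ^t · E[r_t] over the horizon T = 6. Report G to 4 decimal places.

t=0: π = [0.1000, 0.2000, 0.4000, 0.1000, 0.2000], E[r] = 0.5000, γ^t·E[r] = 0.500000, running G = 0.500000
t=1: π = [0.1800, 0.2700, 0.2700, 0.1500, 0.1300], E[r] = 0.7600, γ^t·E[r] = 0.684000, running G = 1.184000
t=2: π = [0.2000, 0.2440, 0.2590, 0.1550, 0.1420], E[r] = 0.8700, γ^t·E[r] = 0.704700, running G = 1.888700
t=3: π = [0.1985, 0.2499, 0.2576, 0.1541, 0.1399], E[r] = 0.8593, γ^t·E[r] = 0.626430, running G = 2.515130
t=4: π = [0.1992, 0.2486, 0.2574, 0.1544, 0.1404], E[r] = 0.8636, γ^t·E[r] = 0.566628, running G = 3.081757
t=5: π = [0.1991, 0.2489, 0.2574, 0.1543, 0.1403], E[r] = 0.8630, γ^t·E[r] = 0.509567, running G = 3.591324

G = 3.5913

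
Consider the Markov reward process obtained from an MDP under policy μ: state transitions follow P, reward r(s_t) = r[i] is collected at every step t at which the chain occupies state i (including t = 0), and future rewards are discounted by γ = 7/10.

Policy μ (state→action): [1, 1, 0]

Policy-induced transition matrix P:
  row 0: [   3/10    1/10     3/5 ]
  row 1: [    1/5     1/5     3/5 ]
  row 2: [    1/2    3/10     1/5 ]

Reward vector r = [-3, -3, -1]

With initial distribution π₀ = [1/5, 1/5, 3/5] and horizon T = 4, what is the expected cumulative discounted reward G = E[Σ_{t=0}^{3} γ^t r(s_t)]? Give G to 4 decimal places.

G = -5.1616

t=0: π = [0.2000, 0.2000, 0.6000], E[r] = -1.8000, γ^t·E[r] = -1.800000, running G = -1.800000
t=1: π = [0.4000, 0.2400, 0.3600], E[r] = -2.2800, γ^t·E[r] = -1.596000, running G = -3.396000
t=2: π = [0.3480, 0.1960, 0.4560], E[r] = -2.0880, γ^t·E[r] = -1.023120, running G = -4.419120
t=3: π = [0.3716, 0.2108, 0.4176], E[r] = -2.1648, γ^t·E[r] = -0.742526, running G = -5.161646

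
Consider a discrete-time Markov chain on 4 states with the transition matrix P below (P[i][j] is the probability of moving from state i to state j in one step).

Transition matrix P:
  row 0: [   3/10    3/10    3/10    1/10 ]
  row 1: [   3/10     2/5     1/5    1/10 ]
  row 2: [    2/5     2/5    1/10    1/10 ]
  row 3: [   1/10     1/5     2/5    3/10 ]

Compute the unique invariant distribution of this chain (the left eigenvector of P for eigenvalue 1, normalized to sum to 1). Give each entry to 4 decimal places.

π = [0.2982, 0.3452, 0.2317, 0.1250]

Balance equations π_j = Σ_i π_i·P[i][j]:
  π_0 = 3/10·π_0 + 3/10·π_1 + 2/5·π_2 + 1/10·π_3
  π_1 = 3/10·π_0 + 2/5·π_1 + 2/5·π_2 + 1/5·π_3
  π_2 = 3/10·π_0 + 1/5·π_1 + 1/10·π_2 + 2/5·π_3
  normalize: π_0 + π_1 + π_2 + π_3 = 1
Solving the linear system gives exactly π = [65/218, 301/872, 101/436, 1/8].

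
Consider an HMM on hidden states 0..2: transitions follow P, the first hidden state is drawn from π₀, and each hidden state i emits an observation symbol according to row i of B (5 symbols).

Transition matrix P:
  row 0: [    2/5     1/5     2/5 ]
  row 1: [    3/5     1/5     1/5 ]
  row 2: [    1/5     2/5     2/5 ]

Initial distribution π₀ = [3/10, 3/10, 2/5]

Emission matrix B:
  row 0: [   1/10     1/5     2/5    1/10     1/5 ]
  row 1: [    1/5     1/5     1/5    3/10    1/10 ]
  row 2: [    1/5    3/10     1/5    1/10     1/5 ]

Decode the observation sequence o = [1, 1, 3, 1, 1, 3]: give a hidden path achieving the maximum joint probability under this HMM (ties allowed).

path = [2, 2, 1, 0, 2, 1]

t=0: δ = [6.000e-02, 6.000e-02, 1.200e-01]  (obs o_0=1)
t=1: δ = [7.200e-03, 9.600e-03, 1.440e-02]  ψ = [1, 2, 2]  (obs o_1=1)
t=2: δ = [5.760e-04, 1.728e-03, 5.760e-04]  ψ = [1, 2, 2]  (obs o_2=3)
t=3: δ = [2.074e-04, 6.912e-05, 1.037e-04]  ψ = [1, 1, 1]  (obs o_3=1)
t=4: δ = [1.659e-05, 8.294e-06, 2.488e-05]  ψ = [0, 0, 0]  (obs o_4=1)
t=5: δ = [6.636e-07, 2.986e-06, 9.953e-07]  ψ = [0, 2, 2]  (obs o_5=3)
backtrack: best end state = 1; path = [2, 2, 1, 0, 2, 1]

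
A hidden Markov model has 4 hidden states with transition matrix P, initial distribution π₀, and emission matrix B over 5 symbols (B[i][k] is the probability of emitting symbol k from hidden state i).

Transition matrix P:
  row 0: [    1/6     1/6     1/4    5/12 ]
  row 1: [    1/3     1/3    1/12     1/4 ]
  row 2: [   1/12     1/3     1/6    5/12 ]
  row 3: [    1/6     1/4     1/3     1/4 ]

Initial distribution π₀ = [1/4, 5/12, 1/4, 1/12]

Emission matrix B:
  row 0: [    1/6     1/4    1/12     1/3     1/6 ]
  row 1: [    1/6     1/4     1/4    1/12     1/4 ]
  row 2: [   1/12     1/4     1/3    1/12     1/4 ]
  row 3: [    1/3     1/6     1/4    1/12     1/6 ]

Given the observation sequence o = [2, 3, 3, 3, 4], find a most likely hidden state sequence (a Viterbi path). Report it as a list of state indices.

path = [1, 0, 0, 0, 3]

t=0: δ = [2.083e-02, 1.042e-01, 8.333e-02, 2.083e-02]  (obs o_0=2)
t=1: δ = [1.157e-02, 2.894e-03, 1.157e-03, 2.894e-03]  ψ = [1, 1, 2, 2]  (obs o_1=3)
t=2: δ = [6.430e-04, 1.608e-04, 2.411e-04, 4.019e-04]  ψ = [0, 0, 0, 0]  (obs o_2=3)
t=3: δ = [3.572e-05, 8.931e-06, 1.340e-05, 2.233e-05]  ψ = [0, 0, 0, 0]  (obs o_3=3)
t=4: δ = [9.923e-07, 1.488e-06, 2.233e-06, 2.481e-06]  ψ = [0, 0, 0, 0]  (obs o_4=4)
backtrack: best end state = 3; path = [1, 0, 0, 0, 3]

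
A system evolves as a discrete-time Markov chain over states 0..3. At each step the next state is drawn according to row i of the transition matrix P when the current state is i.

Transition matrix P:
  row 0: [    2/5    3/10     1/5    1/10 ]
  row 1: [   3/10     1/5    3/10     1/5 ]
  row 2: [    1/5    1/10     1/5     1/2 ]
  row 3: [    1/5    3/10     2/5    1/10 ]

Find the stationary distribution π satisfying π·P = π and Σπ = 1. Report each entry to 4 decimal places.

π = [0.2780, 0.2239, 0.2683, 0.2297]

Balance equations π_j = Σ_i π_i·P[i][j]:
  π_0 = 2/5·π_0 + 3/10·π_1 + 1/5·π_2 + 1/5·π_3
  π_1 = 3/10·π_0 + 1/5·π_1 + 1/10·π_2 + 3/10·π_3
  π_2 = 1/5·π_0 + 3/10·π_1 + 1/5·π_2 + 2/5·π_3
  normalize: π_0 + π_1 + π_2 + π_3 = 1
Solving the linear system gives exactly π = [72/259, 58/259, 139/518, 17/74].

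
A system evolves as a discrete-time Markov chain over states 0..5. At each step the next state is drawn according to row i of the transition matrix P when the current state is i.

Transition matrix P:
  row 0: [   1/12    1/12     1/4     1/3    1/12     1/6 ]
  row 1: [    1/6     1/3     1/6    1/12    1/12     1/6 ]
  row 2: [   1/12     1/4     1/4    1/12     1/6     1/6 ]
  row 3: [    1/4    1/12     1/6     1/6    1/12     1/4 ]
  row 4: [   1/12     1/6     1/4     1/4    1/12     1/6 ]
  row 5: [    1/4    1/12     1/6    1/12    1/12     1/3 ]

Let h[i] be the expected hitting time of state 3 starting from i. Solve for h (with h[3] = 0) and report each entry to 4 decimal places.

h = [5.6393, 7.3255, 7.3810, 0.0000, 6.2497, 7.1569]

First-step conditioning: h[3] = 0; for i ≠ 3, h[i] = 1 + Σ_k P[i][k]·h[k].
  h[0] = 1 + 1/12·h[0] + 1/12·h[1] + 1/4·h[2] + 1/12·h[4] + 1/6·h[5]
  h[1] = 1 + 1/6·h[0] + 1/3·h[1] + 1/6·h[2] + 1/12·h[4] + 1/6·h[5]
  h[2] = 1 + 1/12·h[0] + 1/4·h[1] + 1/4·h[2] + 1/6·h[4] + 1/6·h[5]
  h[4] = 1 + 1/12·h[0] + 1/6·h[1] + 1/4·h[2] + 1/12·h[4] + 1/6·h[5]
  h[5] = 1 + 1/4·h[0] + 1/12·h[1] + 1/6·h[2] + 1/12·h[4] + 1/3·h[5]
Solving the 5×5 linear system over states ≠ 3 gives exactly h = [5284/937, 6864/937, 6916/937, 0, 5856/937, 6706/937] (h[3] = 0 is the target).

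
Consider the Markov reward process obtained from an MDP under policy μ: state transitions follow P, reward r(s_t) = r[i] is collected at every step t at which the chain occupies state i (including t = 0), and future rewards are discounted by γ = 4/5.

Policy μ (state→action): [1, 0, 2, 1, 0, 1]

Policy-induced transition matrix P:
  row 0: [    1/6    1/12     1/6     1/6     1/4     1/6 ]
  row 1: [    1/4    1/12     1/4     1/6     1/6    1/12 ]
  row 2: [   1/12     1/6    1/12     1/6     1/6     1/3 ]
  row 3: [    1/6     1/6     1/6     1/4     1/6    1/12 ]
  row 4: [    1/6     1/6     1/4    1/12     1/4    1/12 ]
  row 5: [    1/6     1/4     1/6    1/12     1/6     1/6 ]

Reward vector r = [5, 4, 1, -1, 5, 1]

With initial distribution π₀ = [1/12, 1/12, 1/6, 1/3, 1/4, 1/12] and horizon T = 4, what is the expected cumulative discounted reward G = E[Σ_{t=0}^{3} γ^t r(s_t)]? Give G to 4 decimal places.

G = 6.9592

t=0: π = [0.0833, 0.0833, 0.1667, 0.3333, 0.2500, 0.0833], E[r] = 1.9167, γ^t·E[r] = 1.916667, running G = 1.916667
t=1: π = [0.1597, 0.1597, 0.1806, 0.1667, 0.1944, 0.1389], E[r] = 2.5625, γ^t·E[r] = 2.050000, running G = 3.966667
t=2: π = [0.1649, 0.1516, 0.1811, 0.1528, 0.1962, 0.1534], E[r] = 2.5938, γ^t·E[r] = 1.660000, running G = 5.626667
t=3: π = [0.1642, 0.1531, 0.1806, 0.1503, 0.1968, 0.1551], E[r] = 2.6025, γ^t·E[r] = 1.332494, running G = 6.959160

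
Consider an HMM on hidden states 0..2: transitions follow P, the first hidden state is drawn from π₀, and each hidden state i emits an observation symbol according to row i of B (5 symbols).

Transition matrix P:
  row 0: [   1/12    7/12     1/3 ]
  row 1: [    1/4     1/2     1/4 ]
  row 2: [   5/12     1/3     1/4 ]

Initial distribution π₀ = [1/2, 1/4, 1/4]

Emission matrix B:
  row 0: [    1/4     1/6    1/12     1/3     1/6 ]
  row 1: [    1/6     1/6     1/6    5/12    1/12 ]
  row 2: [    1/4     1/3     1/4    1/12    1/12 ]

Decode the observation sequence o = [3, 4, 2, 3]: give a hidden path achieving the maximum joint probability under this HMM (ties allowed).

t=0: δ = [1.667e-01, 1.042e-01, 2.083e-02]  (obs o_0=3)
t=1: δ = [4.340e-03, 8.102e-03, 4.630e-03]  ψ = [1, 0, 0]  (obs o_1=4)
t=2: δ = [1.688e-04, 6.752e-04, 5.064e-04]  ψ = [1, 1, 1]  (obs o_2=2)
t=3: δ = [7.033e-05, 1.407e-04, 1.407e-05]  ψ = [2, 1, 1]  (obs o_3=3)
backtrack: best end state = 1; path = [0, 1, 1, 1]

path = [0, 1, 1, 1]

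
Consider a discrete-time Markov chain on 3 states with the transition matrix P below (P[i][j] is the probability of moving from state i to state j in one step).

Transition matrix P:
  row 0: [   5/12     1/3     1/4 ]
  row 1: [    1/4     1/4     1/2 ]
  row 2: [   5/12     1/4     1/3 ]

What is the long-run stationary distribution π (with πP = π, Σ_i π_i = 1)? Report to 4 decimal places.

π = [0.3699, 0.2808, 0.3493]

Balance equations π_j = Σ_i π_i·P[i][j]:
  π_0 = 5/12·π_0 + 1/4·π_1 + 5/12·π_2
  π_1 = 1/3·π_0 + 1/4·π_1 + 1/4·π_2
  normalize: π_0 + π_1 + π_2 = 1
Solving the linear system gives exactly π = [27/73, 41/146, 51/146].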